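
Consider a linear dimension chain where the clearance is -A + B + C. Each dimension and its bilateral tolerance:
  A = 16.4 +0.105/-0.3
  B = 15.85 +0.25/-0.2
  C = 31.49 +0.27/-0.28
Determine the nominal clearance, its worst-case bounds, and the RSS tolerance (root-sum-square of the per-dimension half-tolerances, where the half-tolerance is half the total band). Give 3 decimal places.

nominal=30.940 wc=[30.355,31.760] rss=0.409

Stack each dimension's contribution:
  -A: nom -16.400 → Σnom=-16.400; wc +0.300/-0.105 → slack +0.300/-0.105; half-tol=0.202, Σhalf²=0.041006
  +B: nom +15.850 → Σnom=-0.550; wc +0.250/-0.200 → slack +0.550/-0.305; half-tol=0.225, Σhalf²=0.091631
  +C: nom +31.490 → Σnom=30.940; wc +0.270/-0.280 → slack +0.820/-0.585; half-tol=0.275, Σhalf²=0.167256
Nominal = 30.940. Worst-case = [30.940 - 0.585, 30.940 + 0.820] = [30.355, 31.760]. RSS = √0.167256 = 0.409.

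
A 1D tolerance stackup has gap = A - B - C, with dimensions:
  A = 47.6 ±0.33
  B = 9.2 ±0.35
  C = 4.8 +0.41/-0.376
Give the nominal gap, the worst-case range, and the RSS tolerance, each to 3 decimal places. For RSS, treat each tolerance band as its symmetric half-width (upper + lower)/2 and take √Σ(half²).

nominal=33.600 wc=[32.510,34.656] rss=0.621

Stack each dimension's contribution:
  +A: nom +47.600 → Σnom=47.600; wc +0.330/-0.330 → slack +0.330/-0.330; half-tol=0.330, Σhalf²=0.108900
  -B: nom -9.200 → Σnom=38.400; wc +0.350/-0.350 → slack +0.680/-0.680; half-tol=0.350, Σhalf²=0.231400
  -C: nom -4.800 → Σnom=33.600; wc +0.376/-0.410 → slack +1.056/-1.090; half-tol=0.393, Σhalf²=0.385849
Nominal = 33.600. Worst-case = [33.600 - 1.090, 33.600 + 1.056] = [32.510, 34.656]. RSS = √0.385849 = 0.621.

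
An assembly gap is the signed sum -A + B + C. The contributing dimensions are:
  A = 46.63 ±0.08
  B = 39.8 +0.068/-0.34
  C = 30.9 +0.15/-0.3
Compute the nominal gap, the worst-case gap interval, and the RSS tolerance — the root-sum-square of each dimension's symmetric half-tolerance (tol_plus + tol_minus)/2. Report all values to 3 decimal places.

Stack each dimension's contribution:
  -A: nom -46.630 → Σnom=-46.630; wc +0.080/-0.080 → slack +0.080/-0.080; half-tol=0.080, Σhalf²=0.006400
  +B: nom +39.800 → Σnom=-6.830; wc +0.068/-0.340 → slack +0.148/-0.420; half-tol=0.204, Σhalf²=0.048016
  +C: nom +30.900 → Σnom=24.070; wc +0.150/-0.300 → slack +0.298/-0.720; half-tol=0.225, Σhalf²=0.098641
Nominal = 24.070. Worst-case = [24.070 - 0.720, 24.070 + 0.298] = [23.350, 24.368]. RSS = √0.098641 = 0.314.

nominal=24.070 wc=[23.350,24.368] rss=0.314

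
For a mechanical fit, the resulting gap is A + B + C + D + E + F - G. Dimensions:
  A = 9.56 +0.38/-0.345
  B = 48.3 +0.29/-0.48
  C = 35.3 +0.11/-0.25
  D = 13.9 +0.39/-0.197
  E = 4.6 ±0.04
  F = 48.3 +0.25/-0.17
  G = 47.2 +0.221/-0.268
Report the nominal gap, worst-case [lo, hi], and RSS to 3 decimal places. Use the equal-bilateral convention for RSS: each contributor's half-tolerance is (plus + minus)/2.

Stack each dimension's contribution:
  +A: nom +9.560 → Σnom=9.560; wc +0.380/-0.345 → slack +0.380/-0.345; half-tol=0.362, Σhalf²=0.131406
  +B: nom +48.300 → Σnom=57.860; wc +0.290/-0.480 → slack +0.670/-0.825; half-tol=0.385, Σhalf²=0.279631
  +C: nom +35.300 → Σnom=93.160; wc +0.110/-0.250 → slack +0.780/-1.075; half-tol=0.180, Σhalf²=0.312031
  +D: nom +13.900 → Σnom=107.060; wc +0.390/-0.197 → slack +1.170/-1.272; half-tol=0.293, Σhalf²=0.398173
  +E: nom +4.600 → Σnom=111.660; wc +0.040/-0.040 → slack +1.210/-1.312; half-tol=0.040, Σhalf²=0.399773
  +F: nom +48.300 → Σnom=159.960; wc +0.250/-0.170 → slack +1.460/-1.482; half-tol=0.210, Σhalf²=0.443873
  -G: nom -47.200 → Σnom=112.760; wc +0.268/-0.221 → slack +1.728/-1.703; half-tol=0.244, Σhalf²=0.503654
Nominal = 112.760. Worst-case = [112.760 - 1.703, 112.760 + 1.728] = [111.057, 114.488]. RSS = √0.503654 = 0.710.

nominal=112.760 wc=[111.057,114.488] rss=0.710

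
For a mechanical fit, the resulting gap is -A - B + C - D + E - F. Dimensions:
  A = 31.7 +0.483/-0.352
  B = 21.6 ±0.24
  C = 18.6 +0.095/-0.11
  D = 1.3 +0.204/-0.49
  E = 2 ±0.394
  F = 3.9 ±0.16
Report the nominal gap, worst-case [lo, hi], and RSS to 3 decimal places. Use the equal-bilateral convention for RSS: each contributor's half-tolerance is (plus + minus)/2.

nominal=-37.900 wc=[-39.491,-36.169] rss=0.737

Stack each dimension's contribution:
  -A: nom -31.700 → Σnom=-31.700; wc +0.352/-0.483 → slack +0.352/-0.483; half-tol=0.417, Σhalf²=0.174306
  -B: nom -21.600 → Σnom=-53.300; wc +0.240/-0.240 → slack +0.592/-0.723; half-tol=0.240, Σhalf²=0.231906
  +C: nom +18.600 → Σnom=-34.700; wc +0.095/-0.110 → slack +0.687/-0.833; half-tol=0.103, Σhalf²=0.242412
  -D: nom -1.300 → Σnom=-36.000; wc +0.490/-0.204 → slack +1.177/-1.037; half-tol=0.347, Σhalf²=0.362821
  +E: nom +2.000 → Σnom=-34.000; wc +0.394/-0.394 → slack +1.571/-1.431; half-tol=0.394, Σhalf²=0.518057
  -F: nom -3.900 → Σnom=-37.900; wc +0.160/-0.160 → slack +1.731/-1.591; half-tol=0.160, Σhalf²=0.543657
Nominal = -37.900. Worst-case = [-37.900 - 1.591, -37.900 + 1.731] = [-39.491, -36.169]. RSS = √0.543657 = 0.737.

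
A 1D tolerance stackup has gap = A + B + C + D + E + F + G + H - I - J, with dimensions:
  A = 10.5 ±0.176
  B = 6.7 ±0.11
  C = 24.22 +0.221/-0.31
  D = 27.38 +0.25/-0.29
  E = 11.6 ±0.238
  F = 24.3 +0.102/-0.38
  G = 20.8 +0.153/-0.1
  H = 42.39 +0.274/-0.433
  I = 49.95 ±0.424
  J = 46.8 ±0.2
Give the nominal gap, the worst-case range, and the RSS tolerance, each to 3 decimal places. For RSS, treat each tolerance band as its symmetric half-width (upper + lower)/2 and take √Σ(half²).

Stack each dimension's contribution:
  +A: nom +10.500 → Σnom=10.500; wc +0.176/-0.176 → slack +0.176/-0.176; half-tol=0.176, Σhalf²=0.030976
  +B: nom +6.700 → Σnom=17.200; wc +0.110/-0.110 → slack +0.286/-0.286; half-tol=0.110, Σhalf²=0.043076
  +C: nom +24.220 → Σnom=41.420; wc +0.221/-0.310 → slack +0.507/-0.596; half-tol=0.266, Σhalf²=0.113566
  +D: nom +27.380 → Σnom=68.800; wc +0.250/-0.290 → slack +0.757/-0.886; half-tol=0.270, Σhalf²=0.186466
  +E: nom +11.600 → Σnom=80.400; wc +0.238/-0.238 → slack +0.995/-1.124; half-tol=0.238, Σhalf²=0.243110
  +F: nom +24.300 → Σnom=104.700; wc +0.102/-0.380 → slack +1.097/-1.504; half-tol=0.241, Σhalf²=0.301191
  +G: nom +20.800 → Σnom=125.500; wc +0.153/-0.100 → slack +1.250/-1.604; half-tol=0.127, Σhalf²=0.317194
  +H: nom +42.390 → Σnom=167.890; wc +0.274/-0.433 → slack +1.524/-2.037; half-tol=0.354, Σhalf²=0.442156
  -I: nom -49.950 → Σnom=117.940; wc +0.424/-0.424 → slack +1.948/-2.461; half-tol=0.424, Σhalf²=0.621932
  -J: nom -46.800 → Σnom=71.140; wc +0.200/-0.200 → slack +2.148/-2.661; half-tol=0.200, Σhalf²=0.661932
Nominal = 71.140. Worst-case = [71.140 - 2.661, 71.140 + 2.148] = [68.479, 73.288]. RSS = √0.661932 = 0.814.

nominal=71.140 wc=[68.479,73.288] rss=0.814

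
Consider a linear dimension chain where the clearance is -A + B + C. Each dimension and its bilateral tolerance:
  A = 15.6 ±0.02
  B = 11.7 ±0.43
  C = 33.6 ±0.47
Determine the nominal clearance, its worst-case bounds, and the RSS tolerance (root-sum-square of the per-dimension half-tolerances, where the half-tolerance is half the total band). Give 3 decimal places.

Stack each dimension's contribution:
  -A: nom -15.600 → Σnom=-15.600; wc +0.020/-0.020 → slack +0.020/-0.020; half-tol=0.020, Σhalf²=0.000400
  +B: nom +11.700 → Σnom=-3.900; wc +0.430/-0.430 → slack +0.450/-0.450; half-tol=0.430, Σhalf²=0.185300
  +C: nom +33.600 → Σnom=29.700; wc +0.470/-0.470 → slack +0.920/-0.920; half-tol=0.470, Σhalf²=0.406200
Nominal = 29.700. Worst-case = [29.700 - 0.920, 29.700 + 0.920] = [28.780, 30.620]. RSS = √0.406200 = 0.637.

nominal=29.700 wc=[28.780,30.620] rss=0.637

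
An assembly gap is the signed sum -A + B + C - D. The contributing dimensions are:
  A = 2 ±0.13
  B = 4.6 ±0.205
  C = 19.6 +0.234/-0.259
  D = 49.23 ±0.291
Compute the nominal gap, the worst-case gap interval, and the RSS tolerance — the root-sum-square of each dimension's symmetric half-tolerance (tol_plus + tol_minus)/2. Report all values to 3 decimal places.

Stack each dimension's contribution:
  -A: nom -2.000 → Σnom=-2.000; wc +0.130/-0.130 → slack +0.130/-0.130; half-tol=0.130, Σhalf²=0.016900
  +B: nom +4.600 → Σnom=2.600; wc +0.205/-0.205 → slack +0.335/-0.335; half-tol=0.205, Σhalf²=0.058925
  +C: nom +19.600 → Σnom=22.200; wc +0.234/-0.259 → slack +0.569/-0.594; half-tol=0.246, Σhalf²=0.119687
  -D: nom -49.230 → Σnom=-27.030; wc +0.291/-0.291 → slack +0.860/-0.885; half-tol=0.291, Σhalf²=0.204368
Nominal = -27.030. Worst-case = [-27.030 - 0.885, -27.030 + 0.860] = [-27.915, -26.170]. RSS = √0.204368 = 0.452.

nominal=-27.030 wc=[-27.915,-26.170] rss=0.452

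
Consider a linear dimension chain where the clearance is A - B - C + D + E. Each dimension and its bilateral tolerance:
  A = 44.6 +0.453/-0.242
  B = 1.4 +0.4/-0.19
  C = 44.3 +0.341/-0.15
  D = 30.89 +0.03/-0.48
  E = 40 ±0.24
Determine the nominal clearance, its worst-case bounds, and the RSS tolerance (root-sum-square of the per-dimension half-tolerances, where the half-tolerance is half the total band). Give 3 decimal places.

nominal=69.790 wc=[68.087,70.853] rss=0.625

Stack each dimension's contribution:
  +A: nom +44.600 → Σnom=44.600; wc +0.453/-0.242 → slack +0.453/-0.242; half-tol=0.348, Σhalf²=0.120756
  -B: nom -1.400 → Σnom=43.200; wc +0.190/-0.400 → slack +0.643/-0.642; half-tol=0.295, Σhalf²=0.207781
  -C: nom -44.300 → Σnom=-1.100; wc +0.150/-0.341 → slack +0.793/-0.983; half-tol=0.245, Σhalf²=0.268051
  +D: nom +30.890 → Σnom=29.790; wc +0.030/-0.480 → slack +0.823/-1.463; half-tol=0.255, Σhalf²=0.333076
  +E: nom +40.000 → Σnom=69.790; wc +0.240/-0.240 → slack +1.063/-1.703; half-tol=0.240, Σhalf²=0.390676
Nominal = 69.790. Worst-case = [69.790 - 1.703, 69.790 + 1.063] = [68.087, 70.853]. RSS = √0.390676 = 0.625.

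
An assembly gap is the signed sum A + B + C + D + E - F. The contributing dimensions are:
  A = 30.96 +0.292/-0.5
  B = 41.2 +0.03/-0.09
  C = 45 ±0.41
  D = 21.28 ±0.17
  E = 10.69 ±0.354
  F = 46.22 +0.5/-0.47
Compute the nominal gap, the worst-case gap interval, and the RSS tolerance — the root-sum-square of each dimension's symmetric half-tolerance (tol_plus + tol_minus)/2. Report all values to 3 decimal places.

Stack each dimension's contribution:
  +A: nom +30.960 → Σnom=30.960; wc +0.292/-0.500 → slack +0.292/-0.500; half-tol=0.396, Σhalf²=0.156816
  +B: nom +41.200 → Σnom=72.160; wc +0.030/-0.090 → slack +0.322/-0.590; half-tol=0.060, Σhalf²=0.160416
  +C: nom +45.000 → Σnom=117.160; wc +0.410/-0.410 → slack +0.732/-1.000; half-tol=0.410, Σhalf²=0.328516
  +D: nom +21.280 → Σnom=138.440; wc +0.170/-0.170 → slack +0.902/-1.170; half-tol=0.170, Σhalf²=0.357416
  +E: nom +10.690 → Σnom=149.130; wc +0.354/-0.354 → slack +1.256/-1.524; half-tol=0.354, Σhalf²=0.482732
  -F: nom -46.220 → Σnom=102.910; wc +0.470/-0.500 → slack +1.726/-2.024; half-tol=0.485, Σhalf²=0.717957
Nominal = 102.910. Worst-case = [102.910 - 2.024, 102.910 + 1.726] = [100.886, 104.636]. RSS = √0.717957 = 0.847.

nominal=102.910 wc=[100.886,104.636] rss=0.847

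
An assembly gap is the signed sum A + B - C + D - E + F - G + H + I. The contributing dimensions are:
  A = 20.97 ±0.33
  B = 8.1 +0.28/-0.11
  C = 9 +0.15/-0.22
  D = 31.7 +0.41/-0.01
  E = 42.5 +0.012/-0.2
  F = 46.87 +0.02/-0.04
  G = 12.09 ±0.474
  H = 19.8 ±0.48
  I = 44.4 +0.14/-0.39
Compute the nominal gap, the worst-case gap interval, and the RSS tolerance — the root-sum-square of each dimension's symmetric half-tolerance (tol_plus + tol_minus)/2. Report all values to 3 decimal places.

nominal=108.250 wc=[106.254,110.804] rss=0.873

Stack each dimension's contribution:
  +A: nom +20.970 → Σnom=20.970; wc +0.330/-0.330 → slack +0.330/-0.330; half-tol=0.330, Σhalf²=0.108900
  +B: nom +8.100 → Σnom=29.070; wc +0.280/-0.110 → slack +0.610/-0.440; half-tol=0.195, Σhalf²=0.146925
  -C: nom -9.000 → Σnom=20.070; wc +0.220/-0.150 → slack +0.830/-0.590; half-tol=0.185, Σhalf²=0.181150
  +D: nom +31.700 → Σnom=51.770; wc +0.410/-0.010 → slack +1.240/-0.600; half-tol=0.210, Σhalf²=0.225250
  -E: nom -42.500 → Σnom=9.270; wc +0.200/-0.012 → slack +1.440/-0.612; half-tol=0.106, Σhalf²=0.236486
  +F: nom +46.870 → Σnom=56.140; wc +0.020/-0.040 → slack +1.460/-0.652; half-tol=0.030, Σhalf²=0.237386
  -G: nom -12.090 → Σnom=44.050; wc +0.474/-0.474 → slack +1.934/-1.126; half-tol=0.474, Σhalf²=0.462062
  +H: nom +19.800 → Σnom=63.850; wc +0.480/-0.480 → slack +2.414/-1.606; half-tol=0.480, Σhalf²=0.692462
  +I: nom +44.400 → Σnom=108.250; wc +0.140/-0.390 → slack +2.554/-1.996; half-tol=0.265, Σhalf²=0.762687
Nominal = 108.250. Worst-case = [108.250 - 1.996, 108.250 + 2.554] = [106.254, 110.804]. RSS = √0.762687 = 0.873.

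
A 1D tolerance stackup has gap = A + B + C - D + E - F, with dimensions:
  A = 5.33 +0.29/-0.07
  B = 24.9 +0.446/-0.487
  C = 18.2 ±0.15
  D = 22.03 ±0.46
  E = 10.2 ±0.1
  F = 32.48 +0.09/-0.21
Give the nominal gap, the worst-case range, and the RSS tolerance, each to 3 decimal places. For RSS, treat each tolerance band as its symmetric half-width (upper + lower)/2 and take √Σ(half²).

nominal=4.120 wc=[2.763,5.776] rss=0.719

Stack each dimension's contribution:
  +A: nom +5.330 → Σnom=5.330; wc +0.290/-0.070 → slack +0.290/-0.070; half-tol=0.180, Σhalf²=0.032400
  +B: nom +24.900 → Σnom=30.230; wc +0.446/-0.487 → slack +0.736/-0.557; half-tol=0.467, Σhalf²=0.250022
  +C: nom +18.200 → Σnom=48.430; wc +0.150/-0.150 → slack +0.886/-0.707; half-tol=0.150, Σhalf²=0.272522
  -D: nom -22.030 → Σnom=26.400; wc +0.460/-0.460 → slack +1.346/-1.167; half-tol=0.460, Σhalf²=0.484122
  +E: nom +10.200 → Σnom=36.600; wc +0.100/-0.100 → slack +1.446/-1.267; half-tol=0.100, Σhalf²=0.494122
  -F: nom -32.480 → Σnom=4.120; wc +0.210/-0.090 → slack +1.656/-1.357; half-tol=0.150, Σhalf²=0.516622
Nominal = 4.120. Worst-case = [4.120 - 1.357, 4.120 + 1.656] = [2.763, 5.776]. RSS = √0.516622 = 0.719.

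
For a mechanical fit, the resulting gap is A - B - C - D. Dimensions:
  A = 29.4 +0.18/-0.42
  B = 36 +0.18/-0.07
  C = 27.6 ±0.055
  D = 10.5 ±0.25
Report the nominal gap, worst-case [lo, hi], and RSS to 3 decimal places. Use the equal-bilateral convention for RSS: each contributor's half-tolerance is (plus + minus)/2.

nominal=-44.700 wc=[-45.605,-44.145] rss=0.414

Stack each dimension's contribution:
  +A: nom +29.400 → Σnom=29.400; wc +0.180/-0.420 → slack +0.180/-0.420; half-tol=0.300, Σhalf²=0.090000
  -B: nom -36.000 → Σnom=-6.600; wc +0.070/-0.180 → slack +0.250/-0.600; half-tol=0.125, Σhalf²=0.105625
  -C: nom -27.600 → Σnom=-34.200; wc +0.055/-0.055 → slack +0.305/-0.655; half-tol=0.055, Σhalf²=0.108650
  -D: nom -10.500 → Σnom=-44.700; wc +0.250/-0.250 → slack +0.555/-0.905; half-tol=0.250, Σhalf²=0.171150
Nominal = -44.700. Worst-case = [-44.700 - 0.905, -44.700 + 0.555] = [-45.605, -44.145]. RSS = √0.171150 = 0.414.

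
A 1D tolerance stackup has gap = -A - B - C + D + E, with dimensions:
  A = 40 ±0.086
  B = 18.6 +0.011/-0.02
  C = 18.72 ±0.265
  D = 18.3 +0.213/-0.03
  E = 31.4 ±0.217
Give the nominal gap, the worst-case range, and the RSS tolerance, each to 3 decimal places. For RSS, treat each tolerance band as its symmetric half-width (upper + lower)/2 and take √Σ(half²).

nominal=-27.620 wc=[-28.229,-26.819] rss=0.374

Stack each dimension's contribution:
  -A: nom -40.000 → Σnom=-40.000; wc +0.086/-0.086 → slack +0.086/-0.086; half-tol=0.086, Σhalf²=0.007396
  -B: nom -18.600 → Σnom=-58.600; wc +0.020/-0.011 → slack +0.106/-0.097; half-tol=0.015, Σhalf²=0.007636
  -C: nom -18.720 → Σnom=-77.320; wc +0.265/-0.265 → slack +0.371/-0.362; half-tol=0.265, Σhalf²=0.077861
  +D: nom +18.300 → Σnom=-59.020; wc +0.213/-0.030 → slack +0.584/-0.392; half-tol=0.121, Σhalf²=0.092624
  +E: nom +31.400 → Σnom=-27.620; wc +0.217/-0.217 → slack +0.801/-0.609; half-tol=0.217, Σhalf²=0.139713
Nominal = -27.620. Worst-case = [-27.620 - 0.609, -27.620 + 0.801] = [-28.229, -26.819]. RSS = √0.139713 = 0.374.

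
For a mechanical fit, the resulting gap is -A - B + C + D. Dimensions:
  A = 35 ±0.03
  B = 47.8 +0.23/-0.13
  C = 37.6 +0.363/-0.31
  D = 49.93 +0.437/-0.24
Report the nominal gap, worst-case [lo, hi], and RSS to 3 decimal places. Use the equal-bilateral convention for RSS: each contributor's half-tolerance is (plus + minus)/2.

nominal=4.730 wc=[3.920,5.690] rss=0.511

Stack each dimension's contribution:
  -A: nom -35.000 → Σnom=-35.000; wc +0.030/-0.030 → slack +0.030/-0.030; half-tol=0.030, Σhalf²=0.000900
  -B: nom -47.800 → Σnom=-82.800; wc +0.130/-0.230 → slack +0.160/-0.260; half-tol=0.180, Σhalf²=0.033300
  +C: nom +37.600 → Σnom=-45.200; wc +0.363/-0.310 → slack +0.523/-0.570; half-tol=0.337, Σhalf²=0.146532
  +D: nom +49.930 → Σnom=4.730; wc +0.437/-0.240 → slack +0.960/-0.810; half-tol=0.339, Σhalf²=0.261115
Nominal = 4.730. Worst-case = [4.730 - 0.810, 4.730 + 0.960] = [3.920, 5.690]. RSS = √0.261115 = 0.511.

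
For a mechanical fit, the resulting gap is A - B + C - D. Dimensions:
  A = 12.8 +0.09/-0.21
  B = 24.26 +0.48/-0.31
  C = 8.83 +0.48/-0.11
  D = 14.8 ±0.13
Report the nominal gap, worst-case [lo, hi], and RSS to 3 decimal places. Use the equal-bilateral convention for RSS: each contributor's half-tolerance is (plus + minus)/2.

nominal=-17.430 wc=[-18.360,-16.420] rss=0.531

Stack each dimension's contribution:
  +A: nom +12.800 → Σnom=12.800; wc +0.090/-0.210 → slack +0.090/-0.210; half-tol=0.150, Σhalf²=0.022500
  -B: nom -24.260 → Σnom=-11.460; wc +0.310/-0.480 → slack +0.400/-0.690; half-tol=0.395, Σhalf²=0.178525
  +C: nom +8.830 → Σnom=-2.630; wc +0.480/-0.110 → slack +0.880/-0.800; half-tol=0.295, Σhalf²=0.265550
  -D: nom -14.800 → Σnom=-17.430; wc +0.130/-0.130 → slack +1.010/-0.930; half-tol=0.130, Σhalf²=0.282450
Nominal = -17.430. Worst-case = [-17.430 - 0.930, -17.430 + 1.010] = [-18.360, -16.420]. RSS = √0.282450 = 0.531.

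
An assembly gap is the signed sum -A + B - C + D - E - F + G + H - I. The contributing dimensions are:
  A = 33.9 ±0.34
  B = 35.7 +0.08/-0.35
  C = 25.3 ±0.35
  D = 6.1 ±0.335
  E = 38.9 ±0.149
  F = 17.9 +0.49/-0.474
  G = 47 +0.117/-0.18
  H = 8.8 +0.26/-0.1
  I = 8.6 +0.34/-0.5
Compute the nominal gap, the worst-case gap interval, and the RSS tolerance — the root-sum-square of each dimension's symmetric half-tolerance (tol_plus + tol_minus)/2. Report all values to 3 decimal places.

Stack each dimension's contribution:
  -A: nom -33.900 → Σnom=-33.900; wc +0.340/-0.340 → slack +0.340/-0.340; half-tol=0.340, Σhalf²=0.115600
  +B: nom +35.700 → Σnom=1.800; wc +0.080/-0.350 → slack +0.420/-0.690; half-tol=0.215, Σhalf²=0.161825
  -C: nom -25.300 → Σnom=-23.500; wc +0.350/-0.350 → slack +0.770/-1.040; half-tol=0.350, Σhalf²=0.284325
  +D: nom +6.100 → Σnom=-17.400; wc +0.335/-0.335 → slack +1.105/-1.375; half-tol=0.335, Σhalf²=0.396550
  -E: nom -38.900 → Σnom=-56.300; wc +0.149/-0.149 → slack +1.254/-1.524; half-tol=0.149, Σhalf²=0.418751
  -F: nom -17.900 → Σnom=-74.200; wc +0.474/-0.490 → slack +1.728/-2.014; half-tol=0.482, Σhalf²=0.651075
  +G: nom +47.000 → Σnom=-27.200; wc +0.117/-0.180 → slack +1.845/-2.194; half-tol=0.148, Σhalf²=0.673127
  +H: nom +8.800 → Σnom=-18.400; wc +0.260/-0.100 → slack +2.105/-2.294; half-tol=0.180, Σhalf²=0.705527
  -I: nom -8.600 → Σnom=-27.000; wc +0.500/-0.340 → slack +2.605/-2.634; half-tol=0.420, Σhalf²=0.881927
Nominal = -27.000. Worst-case = [-27.000 - 2.634, -27.000 + 2.605] = [-29.634, -24.395]. RSS = √0.881927 = 0.939.

nominal=-27.000 wc=[-29.634,-24.395] rss=0.939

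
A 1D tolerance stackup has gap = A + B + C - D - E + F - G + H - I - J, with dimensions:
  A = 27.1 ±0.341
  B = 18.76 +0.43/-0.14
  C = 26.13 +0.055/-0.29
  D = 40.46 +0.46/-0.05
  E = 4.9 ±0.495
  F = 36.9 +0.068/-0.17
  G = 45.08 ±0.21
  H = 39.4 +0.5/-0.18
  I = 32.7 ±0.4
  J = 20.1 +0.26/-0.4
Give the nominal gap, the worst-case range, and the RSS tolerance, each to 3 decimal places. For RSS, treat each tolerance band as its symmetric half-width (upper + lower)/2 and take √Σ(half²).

Stack each dimension's contribution:
  +A: nom +27.100 → Σnom=27.100; wc +0.341/-0.341 → slack +0.341/-0.341; half-tol=0.341, Σhalf²=0.116281
  +B: nom +18.760 → Σnom=45.860; wc +0.430/-0.140 → slack +0.771/-0.481; half-tol=0.285, Σhalf²=0.197506
  +C: nom +26.130 → Σnom=71.990; wc +0.055/-0.290 → slack +0.826/-0.771; half-tol=0.172, Σhalf²=0.227262
  -D: nom -40.460 → Σnom=31.530; wc +0.050/-0.460 → slack +0.876/-1.231; half-tol=0.255, Σhalf²=0.292287
  -E: nom -4.900 → Σnom=26.630; wc +0.495/-0.495 → slack +1.371/-1.726; half-tol=0.495, Σhalf²=0.537312
  +F: nom +36.900 → Σnom=63.530; wc +0.068/-0.170 → slack +1.439/-1.896; half-tol=0.119, Σhalf²=0.551473
  -G: nom -45.080 → Σnom=18.450; wc +0.210/-0.210 → slack +1.649/-2.106; half-tol=0.210, Σhalf²=0.595573
  +H: nom +39.400 → Σnom=57.850; wc +0.500/-0.180 → slack +2.149/-2.286; half-tol=0.340, Σhalf²=0.711173
  -I: nom -32.700 → Σnom=25.150; wc +0.400/-0.400 → slack +2.549/-2.686; half-tol=0.400, Σhalf²=0.871173
  -J: nom -20.100 → Σnom=5.050; wc +0.400/-0.260 → slack +2.949/-2.946; half-tol=0.330, Σhalf²=0.980073
Nominal = 5.050. Worst-case = [5.050 - 2.946, 5.050 + 2.949] = [2.104, 7.999]. RSS = √0.980073 = 0.990.

nominal=5.050 wc=[2.104,7.999] rss=0.990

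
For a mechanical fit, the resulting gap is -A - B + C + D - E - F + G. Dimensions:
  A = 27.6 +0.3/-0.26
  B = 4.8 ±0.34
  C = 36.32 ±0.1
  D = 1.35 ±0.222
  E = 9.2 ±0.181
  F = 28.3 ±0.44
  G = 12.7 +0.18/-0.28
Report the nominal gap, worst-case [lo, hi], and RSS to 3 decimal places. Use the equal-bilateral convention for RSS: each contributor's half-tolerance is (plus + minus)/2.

Stack each dimension's contribution:
  -A: nom -27.600 → Σnom=-27.600; wc +0.260/-0.300 → slack +0.260/-0.300; half-tol=0.280, Σhalf²=0.078400
  -B: nom -4.800 → Σnom=-32.400; wc +0.340/-0.340 → slack +0.600/-0.640; half-tol=0.340, Σhalf²=0.194000
  +C: nom +36.320 → Σnom=3.920; wc +0.100/-0.100 → slack +0.700/-0.740; half-tol=0.100, Σhalf²=0.204000
  +D: nom +1.350 → Σnom=5.270; wc +0.222/-0.222 → slack +0.922/-0.962; half-tol=0.222, Σhalf²=0.253284
  -E: nom -9.200 → Σnom=-3.930; wc +0.181/-0.181 → slack +1.103/-1.143; half-tol=0.181, Σhalf²=0.286045
  -F: nom -28.300 → Σnom=-32.230; wc +0.440/-0.440 → slack +1.543/-1.583; half-tol=0.440, Σhalf²=0.479645
  +G: nom +12.700 → Σnom=-19.530; wc +0.180/-0.280 → slack +1.723/-1.863; half-tol=0.230, Σhalf²=0.532545
Nominal = -19.530. Worst-case = [-19.530 - 1.863, -19.530 + 1.723] = [-21.393, -17.807]. RSS = √0.532545 = 0.730.

nominal=-19.530 wc=[-21.393,-17.807] rss=0.730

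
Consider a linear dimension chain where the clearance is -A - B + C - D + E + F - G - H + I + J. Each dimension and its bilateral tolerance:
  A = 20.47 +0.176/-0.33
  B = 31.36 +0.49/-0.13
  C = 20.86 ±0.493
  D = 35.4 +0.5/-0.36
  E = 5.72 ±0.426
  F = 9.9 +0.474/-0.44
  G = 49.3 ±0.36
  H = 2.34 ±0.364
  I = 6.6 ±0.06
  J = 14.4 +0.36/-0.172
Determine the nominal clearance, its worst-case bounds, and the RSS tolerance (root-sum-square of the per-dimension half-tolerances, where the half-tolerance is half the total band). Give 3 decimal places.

nominal=-81.390 wc=[-84.871,-78.033] rss=1.147

Stack each dimension's contribution:
  -A: nom -20.470 → Σnom=-20.470; wc +0.330/-0.176 → slack +0.330/-0.176; half-tol=0.253, Σhalf²=0.064009
  -B: nom -31.360 → Σnom=-51.830; wc +0.130/-0.490 → slack +0.460/-0.666; half-tol=0.310, Σhalf²=0.160109
  +C: nom +20.860 → Σnom=-30.970; wc +0.493/-0.493 → slack +0.953/-1.159; half-tol=0.493, Σhalf²=0.403158
  -D: nom -35.400 → Σnom=-66.370; wc +0.360/-0.500 → slack +1.313/-1.659; half-tol=0.430, Σhalf²=0.588058
  +E: nom +5.720 → Σnom=-60.650; wc +0.426/-0.426 → slack +1.739/-2.085; half-tol=0.426, Σhalf²=0.769534
  +F: nom +9.900 → Σnom=-50.750; wc +0.474/-0.440 → slack +2.213/-2.525; half-tol=0.457, Σhalf²=0.978383
  -G: nom -49.300 → Σnom=-100.050; wc +0.360/-0.360 → slack +2.573/-2.885; half-tol=0.360, Σhalf²=1.107983
  -H: nom -2.340 → Σnom=-102.390; wc +0.364/-0.364 → slack +2.937/-3.249; half-tol=0.364, Σhalf²=1.240479
  +I: nom +6.600 → Σnom=-95.790; wc +0.060/-0.060 → slack +2.997/-3.309; half-tol=0.060, Σhalf²=1.244079
  +J: nom +14.400 → Σnom=-81.390; wc +0.360/-0.172 → slack +3.357/-3.481; half-tol=0.266, Σhalf²=1.314835
Nominal = -81.390. Worst-case = [-81.390 - 3.481, -81.390 + 3.357] = [-84.871, -78.033]. RSS = √1.314835 = 1.147.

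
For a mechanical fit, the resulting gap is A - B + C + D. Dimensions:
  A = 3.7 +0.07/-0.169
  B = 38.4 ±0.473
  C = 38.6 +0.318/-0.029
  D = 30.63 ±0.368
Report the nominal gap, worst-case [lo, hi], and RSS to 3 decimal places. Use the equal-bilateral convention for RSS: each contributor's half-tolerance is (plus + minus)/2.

Stack each dimension's contribution:
  +A: nom +3.700 → Σnom=3.700; wc +0.070/-0.169 → slack +0.070/-0.169; half-tol=0.120, Σhalf²=0.014280
  -B: nom -38.400 → Σnom=-34.700; wc +0.473/-0.473 → slack +0.543/-0.642; half-tol=0.473, Σhalf²=0.238009
  +C: nom +38.600 → Σnom=3.900; wc +0.318/-0.029 → slack +0.861/-0.671; half-tol=0.174, Σhalf²=0.268112
  +D: nom +30.630 → Σnom=34.530; wc +0.368/-0.368 → slack +1.229/-1.039; half-tol=0.368, Σhalf²=0.403535
Nominal = 34.530. Worst-case = [34.530 - 1.039, 34.530 + 1.229] = [33.491, 35.759]. RSS = √0.403535 = 0.635.

nominal=34.530 wc=[33.491,35.759] rss=0.635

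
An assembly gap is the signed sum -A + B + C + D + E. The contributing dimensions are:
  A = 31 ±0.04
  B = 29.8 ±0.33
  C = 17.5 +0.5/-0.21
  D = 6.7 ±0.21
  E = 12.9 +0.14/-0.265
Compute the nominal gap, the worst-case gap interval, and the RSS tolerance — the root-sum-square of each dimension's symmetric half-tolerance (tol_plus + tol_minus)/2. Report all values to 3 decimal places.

nominal=35.900 wc=[34.845,37.120] rss=0.567

Stack each dimension's contribution:
  -A: nom -31.000 → Σnom=-31.000; wc +0.040/-0.040 → slack +0.040/-0.040; half-tol=0.040, Σhalf²=0.001600
  +B: nom +29.800 → Σnom=-1.200; wc +0.330/-0.330 → slack +0.370/-0.370; half-tol=0.330, Σhalf²=0.110500
  +C: nom +17.500 → Σnom=16.300; wc +0.500/-0.210 → slack +0.870/-0.580; half-tol=0.355, Σhalf²=0.236525
  +D: nom +6.700 → Σnom=23.000; wc +0.210/-0.210 → slack +1.080/-0.790; half-tol=0.210, Σhalf²=0.280625
  +E: nom +12.900 → Σnom=35.900; wc +0.140/-0.265 → slack +1.220/-1.055; half-tol=0.203, Σhalf²=0.321631
Nominal = 35.900. Worst-case = [35.900 - 1.055, 35.900 + 1.220] = [34.845, 37.120]. RSS = √0.321631 = 0.567.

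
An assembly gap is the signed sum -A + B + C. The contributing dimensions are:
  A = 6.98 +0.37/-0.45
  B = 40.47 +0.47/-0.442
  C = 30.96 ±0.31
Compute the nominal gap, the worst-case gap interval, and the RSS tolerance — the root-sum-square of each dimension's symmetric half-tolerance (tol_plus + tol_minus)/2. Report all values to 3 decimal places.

nominal=64.450 wc=[63.328,65.680] rss=0.687

Stack each dimension's contribution:
  -A: nom -6.980 → Σnom=-6.980; wc +0.450/-0.370 → slack +0.450/-0.370; half-tol=0.410, Σhalf²=0.168100
  +B: nom +40.470 → Σnom=33.490; wc +0.470/-0.442 → slack +0.920/-0.812; half-tol=0.456, Σhalf²=0.376036
  +C: nom +30.960 → Σnom=64.450; wc +0.310/-0.310 → slack +1.230/-1.122; half-tol=0.310, Σhalf²=0.472136
Nominal = 64.450. Worst-case = [64.450 - 1.122, 64.450 + 1.230] = [63.328, 65.680]. RSS = √0.472136 = 0.687.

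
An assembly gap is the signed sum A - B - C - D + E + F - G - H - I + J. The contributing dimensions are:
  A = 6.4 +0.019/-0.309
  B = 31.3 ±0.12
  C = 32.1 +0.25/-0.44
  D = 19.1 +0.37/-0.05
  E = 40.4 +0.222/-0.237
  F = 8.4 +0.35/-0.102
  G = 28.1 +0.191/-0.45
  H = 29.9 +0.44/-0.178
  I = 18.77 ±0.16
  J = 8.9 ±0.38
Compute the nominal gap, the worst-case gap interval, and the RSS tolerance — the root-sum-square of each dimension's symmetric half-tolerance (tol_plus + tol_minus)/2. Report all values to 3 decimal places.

Stack each dimension's contribution:
  +A: nom +6.400 → Σnom=6.400; wc +0.019/-0.309 → slack +0.019/-0.309; half-tol=0.164, Σhalf²=0.026896
  -B: nom -31.300 → Σnom=-24.900; wc +0.120/-0.120 → slack +0.139/-0.429; half-tol=0.120, Σhalf²=0.041296
  -C: nom -32.100 → Σnom=-57.000; wc +0.440/-0.250 → slack +0.579/-0.679; half-tol=0.345, Σhalf²=0.160321
  -D: nom -19.100 → Σnom=-76.100; wc +0.050/-0.370 → slack +0.629/-1.049; half-tol=0.210, Σhalf²=0.204421
  +E: nom +40.400 → Σnom=-35.700; wc +0.222/-0.237 → slack +0.851/-1.286; half-tol=0.229, Σhalf²=0.257091
  +F: nom +8.400 → Σnom=-27.300; wc +0.350/-0.102 → slack +1.201/-1.388; half-tol=0.226, Σhalf²=0.308167
  -G: nom -28.100 → Σnom=-55.400; wc +0.450/-0.191 → slack +1.651/-1.579; half-tol=0.321, Σhalf²=0.410888
  -H: nom -29.900 → Σnom=-85.300; wc +0.178/-0.440 → slack +1.829/-2.019; half-tol=0.309, Σhalf²=0.506368
  -I: nom -18.770 → Σnom=-104.070; wc +0.160/-0.160 → slack +1.989/-2.179; half-tol=0.160, Σhalf²=0.531968
  +J: nom +8.900 → Σnom=-95.170; wc +0.380/-0.380 → slack +2.369/-2.559; half-tol=0.380, Σhalf²=0.676368
Nominal = -95.170. Worst-case = [-95.170 - 2.559, -95.170 + 2.369] = [-97.729, -92.801]. RSS = √0.676368 = 0.822.

nominal=-95.170 wc=[-97.729,-92.801] rss=0.822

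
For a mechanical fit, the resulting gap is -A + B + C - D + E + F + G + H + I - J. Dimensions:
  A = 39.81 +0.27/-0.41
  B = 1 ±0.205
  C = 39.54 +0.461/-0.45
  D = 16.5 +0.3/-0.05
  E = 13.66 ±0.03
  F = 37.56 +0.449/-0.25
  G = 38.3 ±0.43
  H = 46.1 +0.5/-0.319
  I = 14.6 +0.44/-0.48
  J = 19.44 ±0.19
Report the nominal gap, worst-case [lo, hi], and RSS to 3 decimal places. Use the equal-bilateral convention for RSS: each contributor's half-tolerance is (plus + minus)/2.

nominal=115.010 wc=[112.086,118.175] rss=1.058

Stack each dimension's contribution:
  -A: nom -39.810 → Σnom=-39.810; wc +0.410/-0.270 → slack +0.410/-0.270; half-tol=0.340, Σhalf²=0.115600
  +B: nom +1.000 → Σnom=-38.810; wc +0.205/-0.205 → slack +0.615/-0.475; half-tol=0.205, Σhalf²=0.157625
  +C: nom +39.540 → Σnom=0.730; wc +0.461/-0.450 → slack +1.076/-0.925; half-tol=0.456, Σhalf²=0.365105
  -D: nom -16.500 → Σnom=-15.770; wc +0.050/-0.300 → slack +1.126/-1.225; half-tol=0.175, Σhalf²=0.395730
  +E: nom +13.660 → Σnom=-2.110; wc +0.030/-0.030 → slack +1.156/-1.255; half-tol=0.030, Σhalf²=0.396630
  +F: nom +37.560 → Σnom=35.450; wc +0.449/-0.250 → slack +1.605/-1.505; half-tol=0.350, Σhalf²=0.518780
  +G: nom +38.300 → Σnom=73.750; wc +0.430/-0.430 → slack +2.035/-1.935; half-tol=0.430, Σhalf²=0.703680
  +H: nom +46.100 → Σnom=119.850; wc +0.500/-0.319 → slack +2.535/-2.254; half-tol=0.409, Σhalf²=0.871371
  +I: nom +14.600 → Σnom=134.450; wc +0.440/-0.480 → slack +2.975/-2.734; half-tol=0.460, Σhalf²=1.082971
  -J: nom -19.440 → Σnom=115.010; wc +0.190/-0.190 → slack +3.165/-2.924; half-tol=0.190, Σhalf²=1.119071
Nominal = 115.010. Worst-case = [115.010 - 2.924, 115.010 + 3.165] = [112.086, 118.175]. RSS = √1.119071 = 1.058.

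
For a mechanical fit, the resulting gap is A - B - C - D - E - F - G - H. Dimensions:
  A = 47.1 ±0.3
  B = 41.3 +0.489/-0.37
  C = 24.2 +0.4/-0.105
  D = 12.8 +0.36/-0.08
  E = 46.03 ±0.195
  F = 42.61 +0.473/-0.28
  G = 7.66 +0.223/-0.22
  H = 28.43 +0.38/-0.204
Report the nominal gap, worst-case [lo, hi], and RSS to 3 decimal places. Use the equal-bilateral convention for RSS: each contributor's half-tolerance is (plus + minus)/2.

nominal=-155.930 wc=[-158.750,-154.176] rss=0.837

Stack each dimension's contribution:
  +A: nom +47.100 → Σnom=47.100; wc +0.300/-0.300 → slack +0.300/-0.300; half-tol=0.300, Σhalf²=0.090000
  -B: nom -41.300 → Σnom=5.800; wc +0.370/-0.489 → slack +0.670/-0.789; half-tol=0.429, Σhalf²=0.274470
  -C: nom -24.200 → Σnom=-18.400; wc +0.105/-0.400 → slack +0.775/-1.189; half-tol=0.253, Σhalf²=0.338227
  -D: nom -12.800 → Σnom=-31.200; wc +0.080/-0.360 → slack +0.855/-1.549; half-tol=0.220, Σhalf²=0.386627
  -E: nom -46.030 → Σnom=-77.230; wc +0.195/-0.195 → slack +1.050/-1.744; half-tol=0.195, Σhalf²=0.424652
  -F: nom -42.610 → Σnom=-119.840; wc +0.280/-0.473 → slack +1.330/-2.217; half-tol=0.377, Σhalf²=0.566404
  -G: nom -7.660 → Σnom=-127.500; wc +0.220/-0.223 → slack +1.550/-2.440; half-tol=0.222, Σhalf²=0.615466
  -H: nom -28.430 → Σnom=-155.930; wc +0.204/-0.380 → slack +1.754/-2.820; half-tol=0.292, Σhalf²=0.700730
Nominal = -155.930. Worst-case = [-155.930 - 2.820, -155.930 + 1.754] = [-158.750, -154.176]. RSS = √0.700730 = 0.837.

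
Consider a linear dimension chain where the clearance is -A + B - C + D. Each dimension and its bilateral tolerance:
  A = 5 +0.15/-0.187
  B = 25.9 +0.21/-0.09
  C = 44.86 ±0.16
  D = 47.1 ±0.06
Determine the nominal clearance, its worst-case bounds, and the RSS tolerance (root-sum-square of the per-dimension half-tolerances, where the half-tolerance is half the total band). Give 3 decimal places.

Stack each dimension's contribution:
  -A: nom -5.000 → Σnom=-5.000; wc +0.187/-0.150 → slack +0.187/-0.150; half-tol=0.168, Σhalf²=0.028392
  +B: nom +25.900 → Σnom=20.900; wc +0.210/-0.090 → slack +0.397/-0.240; half-tol=0.150, Σhalf²=0.050892
  -C: nom -44.860 → Σnom=-23.960; wc +0.160/-0.160 → slack +0.557/-0.400; half-tol=0.160, Σhalf²=0.076492
  +D: nom +47.100 → Σnom=23.140; wc +0.060/-0.060 → slack +0.617/-0.460; half-tol=0.060, Σhalf²=0.080092
Nominal = 23.140. Worst-case = [23.140 - 0.460, 23.140 + 0.617] = [22.680, 23.757]. RSS = √0.080092 = 0.283.

nominal=23.140 wc=[22.680,23.757] rss=0.283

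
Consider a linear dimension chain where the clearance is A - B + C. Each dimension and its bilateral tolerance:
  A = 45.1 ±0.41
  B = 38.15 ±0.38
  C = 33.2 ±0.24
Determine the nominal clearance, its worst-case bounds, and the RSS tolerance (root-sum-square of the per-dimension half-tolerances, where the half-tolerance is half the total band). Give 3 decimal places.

Stack each dimension's contribution:
  +A: nom +45.100 → Σnom=45.100; wc +0.410/-0.410 → slack +0.410/-0.410; half-tol=0.410, Σhalf²=0.168100
  -B: nom -38.150 → Σnom=6.950; wc +0.380/-0.380 → slack +0.790/-0.790; half-tol=0.380, Σhalf²=0.312500
  +C: nom +33.200 → Σnom=40.150; wc +0.240/-0.240 → slack +1.030/-1.030; half-tol=0.240, Σhalf²=0.370100
Nominal = 40.150. Worst-case = [40.150 - 1.030, 40.150 + 1.030] = [39.120, 41.180]. RSS = √0.370100 = 0.608.

nominal=40.150 wc=[39.120,41.180] rss=0.608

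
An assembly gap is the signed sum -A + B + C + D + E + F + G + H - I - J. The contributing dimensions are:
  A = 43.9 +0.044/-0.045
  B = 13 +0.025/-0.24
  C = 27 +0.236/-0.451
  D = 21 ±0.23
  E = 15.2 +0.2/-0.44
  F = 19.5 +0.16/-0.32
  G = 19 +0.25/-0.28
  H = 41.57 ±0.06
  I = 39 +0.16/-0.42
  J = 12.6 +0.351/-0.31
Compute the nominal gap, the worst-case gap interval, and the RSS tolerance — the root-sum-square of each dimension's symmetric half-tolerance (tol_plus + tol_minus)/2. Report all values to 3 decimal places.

Stack each dimension's contribution:
  -A: nom -43.900 → Σnom=-43.900; wc +0.045/-0.044 → slack +0.045/-0.044; half-tol=0.044, Σhalf²=0.001980
  +B: nom +13.000 → Σnom=-30.900; wc +0.025/-0.240 → slack +0.070/-0.284; half-tol=0.133, Σhalf²=0.019537
  +C: nom +27.000 → Σnom=-3.900; wc +0.236/-0.451 → slack +0.306/-0.735; half-tol=0.344, Σhalf²=0.137529
  +D: nom +21.000 → Σnom=17.100; wc +0.230/-0.230 → slack +0.536/-0.965; half-tol=0.230, Σhalf²=0.190429
  +E: nom +15.200 → Σnom=32.300; wc +0.200/-0.440 → slack +0.736/-1.405; half-tol=0.320, Σhalf²=0.292829
  +F: nom +19.500 → Σnom=51.800; wc +0.160/-0.320 → slack +0.896/-1.725; half-tol=0.240, Σhalf²=0.350429
  +G: nom +19.000 → Σnom=70.800; wc +0.250/-0.280 → slack +1.146/-2.005; half-tol=0.265, Σhalf²=0.420654
  +H: nom +41.570 → Σnom=112.370; wc +0.060/-0.060 → slack +1.206/-2.065; half-tol=0.060, Σhalf²=0.424254
  -I: nom -39.000 → Σnom=73.370; wc +0.420/-0.160 → slack +1.626/-2.225; half-tol=0.290, Σhalf²=0.508354
  -J: nom -12.600 → Σnom=60.770; wc +0.310/-0.351 → slack +1.936/-2.576; half-tol=0.331, Σhalf²=0.617584
Nominal = 60.770. Worst-case = [60.770 - 2.576, 60.770 + 1.936] = [58.194, 62.706]. RSS = √0.617584 = 0.786.

nominal=60.770 wc=[58.194,62.706] rss=0.786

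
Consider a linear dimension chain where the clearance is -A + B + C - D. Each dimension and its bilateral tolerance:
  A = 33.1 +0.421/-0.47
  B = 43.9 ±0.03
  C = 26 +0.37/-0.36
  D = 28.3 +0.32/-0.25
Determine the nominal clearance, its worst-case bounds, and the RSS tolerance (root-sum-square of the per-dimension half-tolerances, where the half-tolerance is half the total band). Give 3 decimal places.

Stack each dimension's contribution:
  -A: nom -33.100 → Σnom=-33.100; wc +0.470/-0.421 → slack +0.470/-0.421; half-tol=0.446, Σhalf²=0.198470
  +B: nom +43.900 → Σnom=10.800; wc +0.030/-0.030 → slack +0.500/-0.451; half-tol=0.030, Σhalf²=0.199370
  +C: nom +26.000 → Σnom=36.800; wc +0.370/-0.360 → slack +0.870/-0.811; half-tol=0.365, Σhalf²=0.332595
  -D: nom -28.300 → Σnom=8.500; wc +0.250/-0.320 → slack +1.120/-1.131; half-tol=0.285, Σhalf²=0.413820
Nominal = 8.500. Worst-case = [8.500 - 1.131, 8.500 + 1.120] = [7.369, 9.620]. RSS = √0.413820 = 0.643.

nominal=8.500 wc=[7.369,9.620] rss=0.643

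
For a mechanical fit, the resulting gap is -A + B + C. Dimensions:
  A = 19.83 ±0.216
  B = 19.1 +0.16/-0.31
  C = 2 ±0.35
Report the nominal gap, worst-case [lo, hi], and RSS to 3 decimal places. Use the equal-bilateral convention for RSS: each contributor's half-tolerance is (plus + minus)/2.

Stack each dimension's contribution:
  -A: nom -19.830 → Σnom=-19.830; wc +0.216/-0.216 → slack +0.216/-0.216; half-tol=0.216, Σhalf²=0.046656
  +B: nom +19.100 → Σnom=-0.730; wc +0.160/-0.310 → slack +0.376/-0.526; half-tol=0.235, Σhalf²=0.101881
  +C: nom +2.000 → Σnom=1.270; wc +0.350/-0.350 → slack +0.726/-0.876; half-tol=0.350, Σhalf²=0.224381
Nominal = 1.270. Worst-case = [1.270 - 0.876, 1.270 + 0.726] = [0.394, 1.996]. RSS = √0.224381 = 0.474.

nominal=1.270 wc=[0.394,1.996] rss=0.474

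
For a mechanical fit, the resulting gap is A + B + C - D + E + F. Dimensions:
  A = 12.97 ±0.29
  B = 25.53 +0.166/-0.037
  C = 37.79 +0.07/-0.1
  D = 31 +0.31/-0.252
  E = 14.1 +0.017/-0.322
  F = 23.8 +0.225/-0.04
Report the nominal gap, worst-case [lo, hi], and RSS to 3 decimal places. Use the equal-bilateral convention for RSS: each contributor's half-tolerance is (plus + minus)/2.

Stack each dimension's contribution:
  +A: nom +12.970 → Σnom=12.970; wc +0.290/-0.290 → slack +0.290/-0.290; half-tol=0.290, Σhalf²=0.084100
  +B: nom +25.530 → Σnom=38.500; wc +0.166/-0.037 → slack +0.456/-0.327; half-tol=0.102, Σhalf²=0.094402
  +C: nom +37.790 → Σnom=76.290; wc +0.070/-0.100 → slack +0.526/-0.427; half-tol=0.085, Σhalf²=0.101627
  -D: nom -31.000 → Σnom=45.290; wc +0.252/-0.310 → slack +0.778/-0.737; half-tol=0.281, Σhalf²=0.180588
  +E: nom +14.100 → Σnom=59.390; wc +0.017/-0.322 → slack +0.795/-1.059; half-tol=0.170, Σhalf²=0.209319
  +F: nom +23.800 → Σnom=83.190; wc +0.225/-0.040 → slack +1.020/-1.099; half-tol=0.133, Σhalf²=0.226875
Nominal = 83.190. Worst-case = [83.190 - 1.099, 83.190 + 1.020] = [82.091, 84.210]. RSS = √0.226875 = 0.476.

nominal=83.190 wc=[82.091,84.210] rss=0.476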